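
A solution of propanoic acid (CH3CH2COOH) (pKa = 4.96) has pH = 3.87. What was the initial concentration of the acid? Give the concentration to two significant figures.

[H+] = 10^(-3.87) = 1.35 × 10^-4 M = x
Ka = 10^(−4.96) = 1.10 × 10^-5
Ka = x²/(C₀ − x) ⇒ C₀ = x + x²/Ka
C₀ = 1.35 × 10^-4 + (1.35 × 10^-4)²/(1.10 × 10^-5) = 1.79 × 10^-3 M

C₀ = 1.8 × 10^-3 M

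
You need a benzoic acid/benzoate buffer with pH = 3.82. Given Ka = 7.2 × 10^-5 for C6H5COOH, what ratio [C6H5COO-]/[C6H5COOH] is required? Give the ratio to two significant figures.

ratio = 0.48

pKa = -log(7.2 × 10^-5) = 4.143
pH = pKa + log(r) ⇒ log(r) = 3.82 − 4.143 = -0.323
r = [C6H5COO-]/[C6H5COOH] = 10^(-0.323) = 0.475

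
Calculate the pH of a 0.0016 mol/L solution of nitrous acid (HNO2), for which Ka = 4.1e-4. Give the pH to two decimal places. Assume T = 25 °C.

HNO2 ⇌ NO2- + H+
Ka = [H+]²/(0.0016 − [H+]) = 4.1 × 10^-4
The 5% rule fails; solving [H+]² + Ka·[H+] − Ka·C₀ = 0 exactly:
[H+] = [−0.00041 + √(0.00041² + 2.62e-06)]/2 = 6.30 × 10^-4 M
pH = −log[H+] = −log(6.30 × 10^-4) = 3.20

pH = 3.20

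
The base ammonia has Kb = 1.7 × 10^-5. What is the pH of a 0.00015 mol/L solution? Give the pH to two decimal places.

pH = 9.63

NH3 + H2O ⇌ NH4+ + OH-
From the ICE table, Kb = [OH-]²/(0.00015 − [OH-]) = 1.7 × 10^-5.
Here C₀/Kb ≈ 8.82, so the small-[OH-] approximation fails. Use the quadratic:
[OH-] = [−1.7e-05 + √(1.7e-05² + 1.02e-08)]/2 = 4.27 × 10^-5 M
pOH = −log(4.27 × 10^-5) = 4.37; pH = 14.00 − 4.37 = 9.63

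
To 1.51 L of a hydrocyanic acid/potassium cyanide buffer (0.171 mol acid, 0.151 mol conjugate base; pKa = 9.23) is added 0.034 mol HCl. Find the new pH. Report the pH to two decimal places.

After neutralization: n(HCN) = 0.205 mol, n(CN-) = 0.117 mol.
Henderson–Hasselbalch with mole ratio 0.117/0.205: pH = 9.23 + (-0.244)

pH = 8.99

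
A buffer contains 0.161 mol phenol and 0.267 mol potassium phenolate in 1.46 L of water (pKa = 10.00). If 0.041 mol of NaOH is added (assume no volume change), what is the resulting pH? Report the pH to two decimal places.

OH- converts C6H5OH to C6H5O-: C6H5OH → 0.12 mol, C6H5O- → 0.308 mol.
pH = pKa + log([A⁻]/[HA]) = 10.00 + log(0.308/0.12) = 10.00 +0.409

pH = 10.41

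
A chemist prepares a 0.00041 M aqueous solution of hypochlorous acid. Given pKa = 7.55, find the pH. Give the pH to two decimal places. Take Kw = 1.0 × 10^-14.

pH = 5.47

HOCl ⇌ OCl- + H+
Ka = 10^(−7.55) = 2.82 × 10^-8
Ka = [H+]²/(0.00041 − [H+]) = 2.82 × 10^-8
Assume [H+] ≪ 0.00041: [H+] ≈ √(2.82 × 10^-8 × 0.00041) = 3.40 × 10^-6 M
Check: 0.83% ionized — well under 5%, approximation valid.
pH = −log[H+] = −log(3.40 × 10^-6) = 5.47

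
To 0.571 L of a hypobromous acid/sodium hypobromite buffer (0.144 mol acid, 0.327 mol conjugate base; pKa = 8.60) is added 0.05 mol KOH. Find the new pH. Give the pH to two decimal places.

After neutralization: n(HOBr) = 0.094 mol, n(OBr-) = 0.377 mol.
pH = pKa + log([A⁻]/[HA]) = 8.60 + log(0.377/0.094) = 8.60 +0.603

pH = 9.20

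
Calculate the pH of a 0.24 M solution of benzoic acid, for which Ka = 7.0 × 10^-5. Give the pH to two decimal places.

pH = 2.39

C6H5COOH ⇌ C6H5COO- + H+
From the ICE table, Ka = x²/(0.24 − x) = 7.0 × 10^-5.
Assume x ≪ 0.24: x ≈ √(7.0 × 10^-5 × 0.24) = 4.10 × 10^-3 M
Check: 1.7% ionized — well under 5%, approximation valid.
pH = −log[H+] = −log(4.10 × 10^-3) = 2.39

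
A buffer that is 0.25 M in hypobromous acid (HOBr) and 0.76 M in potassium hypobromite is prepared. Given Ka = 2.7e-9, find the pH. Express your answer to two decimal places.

pH = 9.05

pKa = −log(2.7 × 10^-9) = 8.569
Henderson–Hasselbalch: pH = pKa + log([OBr-]/[HOBr]) = 8.569 + log(0.76/0.25)
pH = 8.569 + (+0.483) = 9.05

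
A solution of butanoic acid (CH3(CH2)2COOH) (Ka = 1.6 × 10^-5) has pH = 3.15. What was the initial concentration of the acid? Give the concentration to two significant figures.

[H+] = 10^(-3.15) = 7.08 × 10^-4 M = x
Ka = x²/(C₀ − x) ⇒ C₀ = x + x²/Ka
C₀ = 7.08 × 10^-4 + (7.08 × 10^-4)²/(1.6 × 10^-5) = 3.20 × 10^-2 M

C₀ = 3.2 × 10^-2 M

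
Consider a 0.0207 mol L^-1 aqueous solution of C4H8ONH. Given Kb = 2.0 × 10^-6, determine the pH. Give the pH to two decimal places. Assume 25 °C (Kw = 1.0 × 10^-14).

pH = 10.31

C4H8ONH + H2O ⇌ C4H8ONH2+ + OH-
From the ICE table, Kb = x²/(0.0207 − x) = 2.0 × 10^-6.
Neglecting x in the denominator: x = √(2.0 × 10^-6 × 0.0207) = 2.03 × 10^-4 M
(x/C₀ = 0.98% < 5%, so the approximation holds.)
pOH = −log(2.03 × 10^-4) = 3.69; pH = 14.00 − 3.69 = 10.31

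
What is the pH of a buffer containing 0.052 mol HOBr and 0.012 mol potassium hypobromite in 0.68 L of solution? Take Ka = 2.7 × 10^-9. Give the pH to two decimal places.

pH = 7.93

pKa = −log(2.7 × 10^-9) = 8.569
pH = pKa + log([A⁻]/[HA]) = 8.569 + log(0.012/0.052)
pH = 8.569 + (-0.637) = 7.93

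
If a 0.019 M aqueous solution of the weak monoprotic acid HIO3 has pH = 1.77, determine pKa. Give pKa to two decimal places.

[H+] = 10^(-1.77) = 1.70 × 10^-2 M
At equilibrium [HA] = 0.019 − 1.70 × 10^-2 = 2.00 × 10^-3 M
Ka = [H+][A-]/[HA] = (1.70 × 10^-2)² / 2.00 × 10^-3 = 1.45 × 10^-1
pKa = -log(1.45 × 10^-1) = 0.84

pKa = 0.84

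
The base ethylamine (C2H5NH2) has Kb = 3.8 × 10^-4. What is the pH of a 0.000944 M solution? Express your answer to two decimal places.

C2H5NH2 + H2O ⇌ C2H5NH3+ + OH-
Kb = x²/(0.000944 − x) = 3.8 × 10^-4
x is not negligible relative to C₀; solve x² + 0.00038·x − 3.59e-07 = 0.
x = (−Kb + √(Kb² + 4·Kb·C₀))/2 = 4.38 × 10^-4 M
pOH = 3.36, so pH = 14.00 − pOH = 10.64

pH = 10.64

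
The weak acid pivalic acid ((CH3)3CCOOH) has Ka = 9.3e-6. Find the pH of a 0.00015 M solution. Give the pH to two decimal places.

pH = 4.48

(CH3)3CCOOH ⇌ (CH3)3CCOO- + H+
Ka = [H+]²/(0.00015 − [H+]) = 9.3 × 10^-6
The 5% rule fails; solving [H+]² + Ka·[H+] − Ka·C₀ = 0 exactly:
[H+] = [−9.3e-06 + √(9.3e-06² + 5.58e-09)]/2 = 3.30 × 10^-5 M
pH = −log(3.30 × 10^-5) = 4.48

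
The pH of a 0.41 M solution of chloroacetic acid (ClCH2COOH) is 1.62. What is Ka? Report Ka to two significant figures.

Ka = 1.5 × 10^-3

[H+] = 10^(-1.62) = 2.40 × 10^-2 M
At equilibrium [HA] = 0.41 − 2.40 × 10^-2 = 3.86 × 10^-1 M
Ka = [H+][A-]/[HA] = (2.40 × 10^-2)² / 3.86 × 10^-1 = 1.5 × 10^-3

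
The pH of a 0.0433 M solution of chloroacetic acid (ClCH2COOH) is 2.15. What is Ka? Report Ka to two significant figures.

[H+] = 10^(-2.15) = 7.08 × 10^-3 M
At equilibrium [HA] = 0.0433 − 7.08 × 10^-3 = 3.62 × 10^-2 M
Ka = [H+][A-]/[HA] = (7.08 × 10^-3)² / 3.62 × 10^-2 = 1.4 × 10^-3

Ka = 1.4 × 10^-3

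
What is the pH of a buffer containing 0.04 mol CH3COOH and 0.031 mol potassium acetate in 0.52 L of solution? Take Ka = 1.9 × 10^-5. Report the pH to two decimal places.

pKa = −log(1.9 × 10^-5) = 4.721
pH = pKa + log([A⁻]/[HA]) = 4.721 + log(0.031/0.04)
pH = 4.721 + (-0.111) = 4.61

pH = 4.61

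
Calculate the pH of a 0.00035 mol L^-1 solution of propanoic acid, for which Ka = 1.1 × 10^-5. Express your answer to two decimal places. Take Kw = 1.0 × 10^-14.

CH3CH2COOH ⇌ CH3CH2COO- + H+
Let x = [H+] at equilibrium. Ka = x²/(0.00035 − x).
Here C₀/Ka ≈ 31.8, so the small-x approximation fails. Use the quadratic:
x = (−Ka + √(Ka² + 4·Ka·C₀))/2 = 5.68 × 10^-5 M
pH = −log(5.68 × 10^-5) = 4.25

pH = 4.25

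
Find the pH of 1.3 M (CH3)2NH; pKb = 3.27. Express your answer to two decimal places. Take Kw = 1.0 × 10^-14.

(CH3)2NH + H2O ⇌ (CH3)2NH2+ + OH-
Kb = 10^(−3.27) = 5.37 × 10^-4
Let x = [OH-] at equilibrium. Kb = x²/(1.3 − x).
Assume x ≪ 1.3: x ≈ √(5.37 × 10^-4 × 1.3) = 2.64 × 10^-2 M
(x/C₀ = 2% < 5%, so the approximation holds.)
pOH = 1.58, so pH = 14.00 − pOH = 12.42

pH = 12.42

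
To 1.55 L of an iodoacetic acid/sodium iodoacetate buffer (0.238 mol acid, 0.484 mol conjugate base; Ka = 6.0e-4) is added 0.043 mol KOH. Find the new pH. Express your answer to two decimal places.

After neutralization: n(ICH2COOH) = 0.195 mol, n(ICH2COO-) = 0.527 mol.
pKa = −log(6.0 × 10^-4) = 3.222
pH = pKa + log([A⁻]/[HA]) = 3.222 + log(0.527/0.195) = 3.222 +0.432

pH = 3.65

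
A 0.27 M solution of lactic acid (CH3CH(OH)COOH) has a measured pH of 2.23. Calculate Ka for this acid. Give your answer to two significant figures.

Ka = 1.3 × 10^-4

[H+] = 10^(-2.23) = 5.89 × 10^-3 M
At equilibrium [HA] = 0.27 − 5.89 × 10^-3 = 2.64 × 10^-1 M
Ka = [H+][A-]/[HA] = (5.89 × 10^-3)² / 2.64 × 10^-1 = 1.3 × 10^-4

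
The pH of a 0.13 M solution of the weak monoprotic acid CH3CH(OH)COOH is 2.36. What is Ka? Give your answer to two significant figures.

[H+] = 10^(-2.36) = 4.37 × 10^-3 M
At equilibrium [HA] = 0.13 − 4.37 × 10^-3 = 1.26 × 10^-1 M
Ka = [H+][A-]/[HA] = (4.37 × 10^-3)² / 1.26 × 10^-1 = 1.5 × 10^-4

Ka = 1.5 × 10^-4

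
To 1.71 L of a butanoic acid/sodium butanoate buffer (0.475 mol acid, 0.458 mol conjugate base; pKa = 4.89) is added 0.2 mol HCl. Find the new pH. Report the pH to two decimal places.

pH = 4.47

Added H+ converts CH3(CH2)2COO- to CH3(CH2)2COOH: CH3(CH2)2COOH → 0.675 mol, CH3(CH2)2COO- → 0.258 mol.
Henderson–Hasselbalch with mole ratio 0.258/0.675: pH = 4.89 + (-0.418)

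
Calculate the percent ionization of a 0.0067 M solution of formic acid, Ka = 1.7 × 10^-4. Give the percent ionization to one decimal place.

HCOOH ⇌ HCOO- + H+; let x = [H+] at equilibrium.
Ka = x²/(C₀ − x); solving the quadratic gives x = 9.86 × 10^-4 M.
Fraction ionized = 9.86 × 10^-4 / 0.0067 = 0.1472 → 14.7%

14.7%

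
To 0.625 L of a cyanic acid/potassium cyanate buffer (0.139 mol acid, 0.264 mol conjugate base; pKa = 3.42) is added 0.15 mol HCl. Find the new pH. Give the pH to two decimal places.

pH = 3.02

Added H+ converts OCN- to HOCN: HOCN → 0.289 mol, OCN- → 0.114 mol.
Henderson–Hasselbalch with mole ratio 0.114/0.289: pH = 3.42 + (-0.404)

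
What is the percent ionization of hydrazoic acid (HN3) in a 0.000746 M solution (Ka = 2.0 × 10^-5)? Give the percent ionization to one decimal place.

HN3 ⇌ N3- + H+; let x = [H+] at equilibrium.
Ka = x²/(C₀ − x); solving the quadratic gives x = 1.13 × 10^-4 M.
Fraction ionized = 1.13 × 10^-4 / 0.000746 = 0.1515 → 15.1%

15.1%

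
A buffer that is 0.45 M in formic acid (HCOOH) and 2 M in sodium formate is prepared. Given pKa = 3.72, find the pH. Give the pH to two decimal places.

pH = 4.37

Using pH = pKa + log([base]/[acid]) with [base]/[acid] = 2/0.45:
pH = 3.72 + (+0.648) = 4.37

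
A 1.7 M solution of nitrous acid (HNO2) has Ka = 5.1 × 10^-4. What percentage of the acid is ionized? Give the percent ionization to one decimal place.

1.7%

HNO2 ⇌ NO2- + H+; let x = [H+] at equilibrium.
x ≈ √(Ka·C₀) = √(5.1 × 10^-4 × 1.7) = 2.94 × 10^-2 M
% ionization = x/C₀ × 100% = 2.94 × 10^-2/1.7 × 100% = 1.7%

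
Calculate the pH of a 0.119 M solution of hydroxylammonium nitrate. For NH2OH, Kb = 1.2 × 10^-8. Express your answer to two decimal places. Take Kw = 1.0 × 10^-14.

pH = 3.50

NH3OH+ is the conjugate acid of the weak base NH2OH.
Ka = Kw/Kb = 1.0×10^-14 / 1.2 × 10^-8 = 8.33 × 10^-7
From the ICE table, Ka = x²/(0.119 − x) = 8.33 × 10^-7.
Since Ka ≪ C₀, x ≈ √(Ka·C₀) = 3.15 × 10^-4 M.
Check: 0.26% ionized — well under 5%, approximation valid.
pH = −log(3.15 × 10^-4) = 3.50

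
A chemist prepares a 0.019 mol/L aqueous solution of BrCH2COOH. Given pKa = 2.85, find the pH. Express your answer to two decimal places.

BrCH2COOH ⇌ BrCH2COO- + H+
Ka = 10^(−2.85) = 1.41 × 10^-3
Ka = x²/(0.019 − x) = 1.41 × 10^-3
Here C₀/Ka ≈ 13.5, so the small-x approximation fails. Use the quadratic:
x = [−0.00141 + √(0.00141² + 0.000107)]/2 = 4.52 × 10^-3 M
pH = −log[H+] = −log(4.52 × 10^-3) = 2.34

pH = 2.34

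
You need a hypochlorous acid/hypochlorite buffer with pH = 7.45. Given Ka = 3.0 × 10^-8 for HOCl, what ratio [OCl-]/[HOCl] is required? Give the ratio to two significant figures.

pKa = -log(3.0 × 10^-8) = 7.523
pH = pKa + log(r) ⇒ log(r) = 7.45 − 7.523 = -0.073
r = [OCl-]/[HOCl] = 10^(-0.073) = 0.845

ratio = 0.85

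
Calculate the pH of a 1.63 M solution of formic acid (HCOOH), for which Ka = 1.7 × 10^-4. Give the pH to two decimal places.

pH = 1.78

HCOOH ⇌ HCOO- + H+
Let x = [H+] at equilibrium. Ka = x²/(1.63 − x).
Assume x ≪ 1.63: x ≈ √(1.7 × 10^-4 × 1.63) = 1.66 × 10^-2 M
Check: 1% ionized — well under 5%, approximation valid.
pH = −log(1.66 × 10^-2) = 1.78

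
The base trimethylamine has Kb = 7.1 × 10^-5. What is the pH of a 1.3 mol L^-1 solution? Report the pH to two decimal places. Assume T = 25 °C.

(CH3)3N + H2O ⇌ (CH3)3NH+ + OH-
From the ICE table, Kb = x²/(1.3 − x) = 7.1 × 10^-5.
Since Kb ≪ C₀, x ≈ √(Kb·C₀) = 9.61 × 10^-3 M.
(x/C₀ = 0.74% < 5%, so the approximation holds.)
pOH = 2.02, so pH = 14.00 − pOH = 11.98

pH = 11.98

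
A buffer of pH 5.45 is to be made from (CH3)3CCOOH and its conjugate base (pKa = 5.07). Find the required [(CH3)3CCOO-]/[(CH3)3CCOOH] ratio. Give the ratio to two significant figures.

pH = pKa + log(r) ⇒ log(r) = 5.45 − 5.07 = +0.38
r = [(CH3)3CCOO-]/[(CH3)3CCOOH] = 10^(+0.38) = 2.4

ratio = 2.4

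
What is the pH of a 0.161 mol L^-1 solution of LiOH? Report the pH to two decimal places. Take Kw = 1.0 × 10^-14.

pH = 13.21

LiOH is a strong base; [OH-] = 0.161 M.
pOH = -log(0.161) = 0.79
pH = 14.00 - 0.79 = 13.21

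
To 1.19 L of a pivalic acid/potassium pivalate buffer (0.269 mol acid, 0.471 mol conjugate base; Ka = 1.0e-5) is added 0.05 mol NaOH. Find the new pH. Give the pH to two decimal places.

pH = 5.38

After neutralization: n((CH3)3CCOOH) = 0.219 mol, n((CH3)3CCOO-) = 0.521 mol.
pKa = −log(1.0 × 10^-5) = 5.000
pH = pKa + log(n_(CH3)3CCOO-/n_(CH3)3CCOOH) = 5.000 + log(0.521/0.219) = 5.000 + (+0.376)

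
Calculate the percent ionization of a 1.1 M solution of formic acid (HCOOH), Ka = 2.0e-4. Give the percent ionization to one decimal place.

1.3%

HCOOH ⇌ HCOO- + H+; let x = [H+] at equilibrium.
x ≈ √(Ka·C₀) = √(2.0 × 10^-4 × 1.1) = 1.48 × 10^-2 M
% ionization = x/C₀ × 100% = 1.48 × 10^-2/1.1 × 100% = 1.3%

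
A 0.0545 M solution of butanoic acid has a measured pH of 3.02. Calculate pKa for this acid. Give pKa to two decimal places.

pKa = 4.77

[H+] = 10^(-3.02) = 9.55 × 10^-4 M
At equilibrium [HA] = 0.0545 − 9.55 × 10^-4 = 5.35 × 10^-2 M
Ka = [H+][A-]/[HA] = (9.55 × 10^-4)² / 5.35 × 10^-2 = 1.70 × 10^-5
pKa = -log(1.70 × 10^-5) = 4.77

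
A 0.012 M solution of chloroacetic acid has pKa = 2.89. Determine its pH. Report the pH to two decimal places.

ClCH2COOH ⇌ ClCH2COO- + H+
Ka = 10^(−2.89) = 1.29 × 10^-3
Ka = [H+]²/(0.012 − [H+]) = 1.29 × 10^-3
Here C₀/Ka ≈ 9.3, so the small-[H+] approximation fails. Use the quadratic:
[H+] = (−Ka + √(Ka² + 4·Ka·C₀))/2 = 3.34 × 10^-3 M
pH = −log(3.34 × 10^-3) = 2.48

pH = 2.48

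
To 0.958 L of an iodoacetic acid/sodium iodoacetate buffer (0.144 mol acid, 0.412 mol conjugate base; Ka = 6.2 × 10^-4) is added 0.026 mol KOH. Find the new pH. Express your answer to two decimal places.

pH = 3.78

OH- converts ICH2COOH to ICH2COO-: ICH2COOH → 0.118 mol, ICH2COO- → 0.438 mol.
pKa = −log(6.2 × 10^-4) = 3.208
pH = pKa + log([A⁻]/[HA]) = 3.208 + log(0.438/0.118) = 3.208 +0.570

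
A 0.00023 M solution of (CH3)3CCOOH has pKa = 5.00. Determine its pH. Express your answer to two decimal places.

(CH3)3CCOOH ⇌ (CH3)3CCOO- + H+
Ka = 10^(−5.00) = 1.00 × 10^-5
Ka = [H+]²/(0.00023 − [H+]) = 1.00 × 10^-5
The 5% rule fails; solving [H+]² + Ka·[H+] − Ka·C₀ = 0 exactly:
[H+] = [−1e-05 + √(1e-05² + 9.2e-09)]/2 = 4.32 × 10^-5 M
pH = −log[H+] = −log(4.32 × 10^-5) = 4.36

pH = 4.36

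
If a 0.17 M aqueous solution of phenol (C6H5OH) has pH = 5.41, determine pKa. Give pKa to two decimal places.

[H+] = 10^(-5.41) = 3.89 × 10^-6 M
At equilibrium [HA] = 0.17 − 3.89 × 10^-6 = 1.70 × 10^-1 M
Ka = [H+][A-]/[HA] = (3.89 × 10^-6)² / 1.70 × 10^-1 = 8.90 × 10^-11
pKa = -log(8.90 × 10^-11) = 10.05

pKa = 10.05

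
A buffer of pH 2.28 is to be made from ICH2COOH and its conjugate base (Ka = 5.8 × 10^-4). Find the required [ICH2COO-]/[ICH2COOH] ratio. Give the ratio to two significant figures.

ratio = 0.11

pKa = -log(5.8 × 10^-4) = 3.237
pH = pKa + log(r) ⇒ log(r) = 2.28 − 3.237 = -0.957
r = [ICH2COO-]/[ICH2COOH] = 10^(-0.957) = 0.11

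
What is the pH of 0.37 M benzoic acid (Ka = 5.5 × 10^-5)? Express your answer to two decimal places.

C6H5COOH ⇌ C6H5COO- + H+
Let x = [H+] at equilibrium. Ka = x²/(0.37 − x).
Neglecting x in the denominator: x = √(5.5 × 10^-5 × 0.37) = 4.51 × 10^-3 M
(x/C₀ = 1.2% < 5%, so the approximation holds.)
pH = −log(4.51 × 10^-3) = 2.35

pH = 2.35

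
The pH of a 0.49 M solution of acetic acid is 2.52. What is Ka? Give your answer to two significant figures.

[H+] = 10^(-2.52) = 3.02 × 10^-3 M
At equilibrium [HA] = 0.49 − 3.02 × 10^-3 = 4.87 × 10^-1 M
Ka = [H+][A-]/[HA] = (3.02 × 10^-3)² / 4.87 × 10^-1 = 1.9 × 10^-5

Ka = 1.9 × 10^-5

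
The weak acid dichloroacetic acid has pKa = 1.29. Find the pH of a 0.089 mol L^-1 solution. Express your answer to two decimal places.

Cl2CHCOOH ⇌ Cl2CHCOO- + H+
Ka = 10^(−1.29) = 5.13 × 10^-2
Ka = x²/(0.089 − x) = 5.13 × 10^-2
x is not negligible relative to C₀; solve x² + 0.0513·x − 0.00457 = 0.
x = (−Ka + √(Ka² + 4·Ka·C₀))/2 = 4.66 × 10^-2 M
pH = −log[H+] = −log(4.66 × 10^-2) = 1.33

pH = 1.33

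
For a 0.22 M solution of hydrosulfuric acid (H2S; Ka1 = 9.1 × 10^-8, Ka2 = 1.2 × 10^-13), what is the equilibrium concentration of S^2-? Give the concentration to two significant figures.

First ionization gives [H+] ≈ [HS-] = 1.41 × 10^-4 M.
Second step: Ka2 = [H+][S^2-]/[HS-] ≈ [S^2-] (since [H+] ≈ [HS-]).
So [S^2-] ≈ Ka2.

1.2 × 10^-13 M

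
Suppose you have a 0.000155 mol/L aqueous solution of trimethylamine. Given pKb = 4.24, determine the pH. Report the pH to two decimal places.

(CH3)3N + H2O ⇌ (CH3)3NH+ + OH-
Kb = 10^(−4.24) = 5.75 × 10^-5
From the ICE table, Kb = [OH-]²/(0.000155 − [OH-]) = 5.75 × 10^-5.
The 5% rule fails; solving [OH-]² + Kb·[OH-] − Kb·C₀ = 0 exactly:
[OH-] = (−Kb + √(Kb² + 4·Kb·C₀))/2 = 6.99 × 10^-5 M
pOH = 4.16, so pH = 14.00 − pOH = 9.84

pH = 9.84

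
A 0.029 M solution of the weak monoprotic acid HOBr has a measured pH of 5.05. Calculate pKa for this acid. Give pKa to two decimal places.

pKa = 8.56

[H+] = 10^(-5.05) = 8.91 × 10^-6 M
At equilibrium [HA] = 0.029 − 8.91 × 10^-6 = 2.90 × 10^-2 M
Ka = [H+][A-]/[HA] = (8.91 × 10^-6)² / 2.90 × 10^-2 = 2.74 × 10^-9
pKa = -log(2.74 × 10^-9) = 8.56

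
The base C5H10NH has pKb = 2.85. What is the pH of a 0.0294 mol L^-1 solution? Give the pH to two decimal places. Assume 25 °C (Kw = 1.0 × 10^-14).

pH = 11.76

C5H10NH + H2O ⇌ C5H10NH2+ + OH-
Kb = 10^(−2.85) = 1.41 × 10^-3
Kb = [OH-]²/(0.0294 − [OH-]) = 1.41 × 10^-3
The 5% rule fails; solving [OH-]² + Kb·[OH-] − Kb·C₀ = 0 exactly:
[OH-] = (−Kb + √(Kb² + 4·Kb·C₀))/2 = 5.77 × 10^-3 M
pOH = 2.24, so pH = 14.00 − pOH = 11.76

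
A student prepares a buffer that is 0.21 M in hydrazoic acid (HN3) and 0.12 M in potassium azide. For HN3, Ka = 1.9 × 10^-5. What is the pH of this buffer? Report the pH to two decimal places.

pKa = −log(1.9 × 10^-5) = 4.721
Henderson–Hasselbalch: pH = pKa + log([N3-]/[HN3]) = 4.721 + log(0.12/0.21)
pH = 4.721 + (-0.243) = 4.48

pH = 4.48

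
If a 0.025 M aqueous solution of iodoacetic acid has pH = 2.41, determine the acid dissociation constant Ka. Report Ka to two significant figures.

[H+] = 10^(-2.41) = 3.89 × 10^-3 M
At equilibrium [HA] = 0.025 − 3.89 × 10^-3 = 2.11 × 10^-2 M
Ka = [H+][A-]/[HA] = (3.89 × 10^-3)² / 2.11 × 10^-2 = 7.2 × 10^-4

Ka = 7.2 × 10^-4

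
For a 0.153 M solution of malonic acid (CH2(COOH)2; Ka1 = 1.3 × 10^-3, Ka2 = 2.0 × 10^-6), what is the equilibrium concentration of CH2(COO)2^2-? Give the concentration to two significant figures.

2.0 × 10^-6 M

First ionization gives [H+] ≈ [CH2(COOH)COO-] = 1.35 × 10^-2 M.
Second step: Ka2 = [H+][CH2(COO)2^2-]/[CH2(COOH)COO-] ≈ [CH2(COO)2^2-] (since [H+] ≈ [CH2(COOH)COO-]).
So [CH2(COO)2^2-] ≈ Ka2.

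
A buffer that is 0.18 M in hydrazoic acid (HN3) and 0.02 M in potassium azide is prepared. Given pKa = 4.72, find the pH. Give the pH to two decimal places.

pH = pKa + log([A⁻]/[HA]) = 4.72 + log(0.02/0.18)
pH = 4.72 + (-0.954) = 3.77

pH = 3.77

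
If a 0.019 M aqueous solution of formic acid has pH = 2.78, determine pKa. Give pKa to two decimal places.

[H+] = 10^(-2.78) = 1.66 × 10^-3 M
At equilibrium [HA] = 0.019 − 1.66 × 10^-3 = 1.73 × 10^-2 M
Ka = [H+][A-]/[HA] = (1.66 × 10^-3)² / 1.73 × 10^-2 = 1.59 × 10^-4
pKa = -log(1.59 × 10^-4) = 3.80

pKa = 3.80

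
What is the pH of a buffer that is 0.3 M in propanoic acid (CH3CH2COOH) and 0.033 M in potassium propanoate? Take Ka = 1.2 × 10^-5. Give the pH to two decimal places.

pKa = −log(1.2 × 10^-5) = 4.921
Using pH = pKa + log([base]/[acid]) with [base]/[acid] = 0.033/0.3:
pH = 4.921 + (-0.959) = 3.96

pH = 3.96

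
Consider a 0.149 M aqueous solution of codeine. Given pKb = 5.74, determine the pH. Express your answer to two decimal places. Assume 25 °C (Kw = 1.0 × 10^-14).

C18H21NO3 + H2O ⇌ C18H22NO3+ + OH-
Kb = 10^(−5.74) = 1.82 × 10^-6
Kb = [OH-]²/(0.149 − [OH-]) = 1.82 × 10^-6
Since Kb ≪ C₀, [OH-] ≈ √(Kb·C₀) = 5.21 × 10^-4 M.
Check: 0.35% ionized — well under 5%, approximation valid.
pOH = 3.28, so pH = 14.00 − pOH = 10.72

pH = 10.72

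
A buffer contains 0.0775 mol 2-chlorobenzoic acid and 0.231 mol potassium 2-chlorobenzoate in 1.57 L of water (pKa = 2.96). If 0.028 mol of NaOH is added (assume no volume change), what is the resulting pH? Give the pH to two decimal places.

OH- converts ClC6H4COOH to ClC6H4COO-: ClC6H4COOH → 0.0495 mol, ClC6H4COO- → 0.259 mol.
pH = pKa + log(n_ClC6H4COO-/n_ClC6H4COOH) = 2.96 + log(0.259/0.0495) = 2.96 + (+0.719)

pH = 3.68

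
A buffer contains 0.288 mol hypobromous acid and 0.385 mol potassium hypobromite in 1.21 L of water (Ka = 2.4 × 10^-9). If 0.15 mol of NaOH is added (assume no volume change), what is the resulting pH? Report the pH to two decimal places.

pH = 9.21

OH- converts HOBr to OBr-: HOBr → 0.138 mol, OBr- → 0.535 mol.
pKa = −log(2.4 × 10^-9) = 8.620
Henderson–Hasselbalch with mole ratio 0.535/0.138: pH = 8.620 + (+0.588)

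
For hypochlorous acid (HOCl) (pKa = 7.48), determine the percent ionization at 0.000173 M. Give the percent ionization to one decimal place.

HOCl ⇌ OCl- + H+; let x = [H+] at equilibrium.
Ka = 10^(−7.48) = 3.31 × 10^-8
x ≈ √(Ka·C₀) = √(3.31 × 10^-8 × 0.000173) = 2.39 × 10^-6 M
% ionization = x/C₀ × 100% = 2.39 × 10^-6/0.000173 × 100% = 1.4%

1.4%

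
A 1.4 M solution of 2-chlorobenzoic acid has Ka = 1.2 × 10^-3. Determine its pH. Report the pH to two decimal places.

pH = 1.39

ClC6H4COOH ⇌ ClC6H4COO- + H+
Let x = [H+] at equilibrium. Ka = x²/(1.4 − x).
Since Ka ≪ C₀, x ≈ √(Ka·C₀) = 4.10 × 10^-2 M.
Check: 2.9% ionized — well under 5%, approximation valid.
pH = −log(4.10 × 10^-2) = 1.39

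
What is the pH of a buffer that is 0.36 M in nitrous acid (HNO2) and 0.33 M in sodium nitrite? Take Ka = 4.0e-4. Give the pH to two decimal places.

pH = 3.36

pKa = −log(4.0 × 10^-4) = 3.398
Henderson–Hasselbalch: pH = pKa + log([NO2-]/[HNO2]) = 3.398 + log(0.33/0.36)
pH = 3.398 + (-0.038) = 3.36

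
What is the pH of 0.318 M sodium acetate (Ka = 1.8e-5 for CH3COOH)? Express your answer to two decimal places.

CH3COO- is the conjugate base of the weak acid CH3COOH.
Kb = Kw/Ka = 1.0×10^-14 / 1.8 × 10^-5 = 5.56 × 10^-10
From the ICE table, Kb = [OH-]²/(0.318 − [OH-]) = 5.56 × 10^-10.
Neglecting [OH-] in the denominator: [OH-] = √(5.56 × 10^-10 × 0.318) = 1.33 × 10^-5 M
pOH = 4.88, so pH = 14.00 − pOH = 9.12

pH = 9.12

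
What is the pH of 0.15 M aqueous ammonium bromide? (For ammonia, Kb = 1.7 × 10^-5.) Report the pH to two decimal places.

NH4+ is the conjugate acid of the weak base NH3.
Ka = Kw/Kb = 1.0×10^-14 / 1.7 × 10^-5 = 5.88 × 10^-10
Ka = [H+]²/(0.15 − [H+]) = 5.88 × 10^-10
Neglecting [H+] in the denominator: [H+] = √(5.88 × 10^-10 × 0.15) = 9.39 × 10^-6 M
pH = −log(9.39 × 10^-6) = 5.03

pH = 5.03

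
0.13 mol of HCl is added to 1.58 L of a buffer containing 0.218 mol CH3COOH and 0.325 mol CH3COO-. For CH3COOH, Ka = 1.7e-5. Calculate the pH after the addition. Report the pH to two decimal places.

After neutralization: n(CH3COOH) = 0.348 mol, n(CH3COO-) = 0.195 mol.
pKa = −log(1.7 × 10^-5) = 4.770
pH = pKa + log(n_CH3COO-/n_CH3COOH) = 4.770 + log(0.195/0.348) = 4.770 + (-0.252)

pH = 4.52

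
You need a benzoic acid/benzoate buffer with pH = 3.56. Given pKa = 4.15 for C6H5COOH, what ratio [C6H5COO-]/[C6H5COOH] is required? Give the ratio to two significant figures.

pH = pKa + log(r) ⇒ log(r) = 3.56 − 4.15 = -0.59
r = [C6H5COO-]/[C6H5COOH] = 10^(-0.59) = 0.257

ratio = 0.26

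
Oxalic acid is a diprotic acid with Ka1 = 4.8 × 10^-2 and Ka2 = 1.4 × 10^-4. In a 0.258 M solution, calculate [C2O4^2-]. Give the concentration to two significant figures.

1.4 × 10^-4 M

First ionization gives [H+] ≈ [HC2O4-] = 8.98 × 10^-2 M.
Second step: Ka2 = [H+][C2O4^2-]/[HC2O4-] ≈ [C2O4^2-] (since [H+] ≈ [HC2O4-]).
So [C2O4^2-] ≈ Ka2.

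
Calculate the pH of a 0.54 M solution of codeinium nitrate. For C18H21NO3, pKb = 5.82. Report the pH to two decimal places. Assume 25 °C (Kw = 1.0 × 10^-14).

pH = 4.22

C18H22NO3+ is the conjugate acid of the weak base C18H21NO3.
Kb = 10^(−5.82) = 1.51 × 10^-6
Ka = Kw/Kb = 1.0×10^-14 / 1.51 × 10^-6 = 6.62 × 10^-9
Let x = [H+] at equilibrium. Ka = x²/(0.54 − x).
Since Ka ≪ C₀, x ≈ √(Ka·C₀) = 5.98 × 10^-5 M.
pH = −log(5.98 × 10^-5) = 4.22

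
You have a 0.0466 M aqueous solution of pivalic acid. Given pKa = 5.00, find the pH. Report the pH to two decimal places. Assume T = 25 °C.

(CH3)3CCOOH ⇌ (CH3)3CCOO- + H+
Ka = 10^(−5.00) = 1.00 × 10^-5
Let x = [H+] at equilibrium. Ka = x²/(0.0466 − x).
Since Ka ≪ C₀, x ≈ √(Ka·C₀) = 6.83 × 10^-4 M.
(x/C₀ = 1.5% < 5%, so the approximation holds.)
pH = −log(6.83 × 10^-4) = 3.17

pH = 3.17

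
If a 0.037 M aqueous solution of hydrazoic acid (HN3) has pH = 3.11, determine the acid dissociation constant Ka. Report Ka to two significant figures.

[H+] = 10^(-3.11) = 7.76 × 10^-4 M
At equilibrium [HA] = 0.037 − 7.76 × 10^-4 = 3.62 × 10^-2 M
Ka = [H+][A-]/[HA] = (7.76 × 10^-4)² / 3.62 × 10^-2 = 1.7 × 10^-5

Ka = 1.7 × 10^-5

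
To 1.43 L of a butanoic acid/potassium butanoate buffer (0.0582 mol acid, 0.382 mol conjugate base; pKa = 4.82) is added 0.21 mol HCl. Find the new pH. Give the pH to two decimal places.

pH = 4.63

Added H+ converts CH3(CH2)2COO- to CH3(CH2)2COOH: CH3(CH2)2COOH → 0.268 mol, CH3(CH2)2COO- → 0.172 mol.
pH = pKa + log(n_CH3(CH2)2COO-/n_CH3(CH2)2COOH) = 4.82 + log(0.172/0.268) = 4.82 + (-0.193)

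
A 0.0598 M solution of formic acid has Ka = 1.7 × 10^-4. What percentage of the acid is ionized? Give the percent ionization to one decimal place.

5.2%

HCOOH ⇌ HCOO- + H+; let x = [H+] at equilibrium.
Ka = x²/(C₀ − x); solving the quadratic gives x = 3.10 × 10^-3 M.
% ionization = x/C₀ × 100% = 3.10 × 10^-3/0.0598 × 100% = 5.2%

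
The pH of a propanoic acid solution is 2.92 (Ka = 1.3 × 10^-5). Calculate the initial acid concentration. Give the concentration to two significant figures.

C₀ = 1.1 × 10^-1 M

[H+] = 10^(-2.92) = 1.20 × 10^-3 M = x
Ka = x²/(C₀ − x) ⇒ C₀ = x + x²/Ka
C₀ = 1.20 × 10^-3 + (1.20 × 10^-3)²/(1.3 × 10^-5) = 1.12 × 10^-1 M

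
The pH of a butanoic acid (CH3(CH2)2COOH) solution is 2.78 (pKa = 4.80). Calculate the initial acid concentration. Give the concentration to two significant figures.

C₀ = 1.8 × 10^-1 M

[H+] = 10^(-2.78) = 1.66 × 10^-3 M = x
Ka = 10^(−4.80) = 1.58 × 10^-5
Ka = x²/(C₀ − x) ⇒ C₀ = x + x²/Ka
C₀ = 1.66 × 10^-3 + (1.66 × 10^-3)²/(1.58 × 10^-5) = 1.76 × 10^-1 M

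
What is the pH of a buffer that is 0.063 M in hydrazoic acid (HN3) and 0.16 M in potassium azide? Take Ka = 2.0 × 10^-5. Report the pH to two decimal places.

pKa = −log(2.0 × 10^-5) = 4.699
Henderson–Hasselbalch: pH = pKa + log([N3-]/[HN3]) = 4.699 + log(0.16/0.063)
pH = 4.699 + (+0.405) = 5.10

pH = 5.10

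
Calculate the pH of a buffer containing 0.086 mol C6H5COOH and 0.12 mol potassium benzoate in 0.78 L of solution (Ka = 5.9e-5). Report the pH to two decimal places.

pH = 4.37

pKa = −log(5.9 × 10^-5) = 4.229
pH = pKa + log([A⁻]/[HA]) = 4.229 + log(0.12/0.086)
pH = 4.229 + (+0.145) = 4.37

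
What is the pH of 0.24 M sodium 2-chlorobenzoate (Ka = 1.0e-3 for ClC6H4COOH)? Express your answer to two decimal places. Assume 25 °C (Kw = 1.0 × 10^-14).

ClC6H4COO- is the conjugate base of the weak acid ClC6H4COOH.
Kb = Kw/Ka = 1.0×10^-14 / 1.0 × 10^-3 = 1.00 × 10^-11
From the ICE table, Kb = x²/(0.24 − x) = 1.00 × 10^-11.
Assume x ≪ 0.24: x ≈ √(1.00 × 10^-11 × 0.24) = 1.55 × 10^-6 M
Check: 0.00065% ionized — well under 5%, approximation valid.
pOH = −log(1.55 × 10^-6) = 5.81; pH = 14.00 − 5.81 = 8.19

pH = 8.19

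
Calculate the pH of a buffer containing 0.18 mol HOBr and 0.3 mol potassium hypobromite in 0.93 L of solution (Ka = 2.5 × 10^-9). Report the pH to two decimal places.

pKa = −log(2.5 × 10^-9) = 8.602
pH = pKa + log([A⁻]/[HA]) = 8.602 + log(0.3/0.18)
pH = 8.602 + (+0.222) = 8.82

pH = 8.82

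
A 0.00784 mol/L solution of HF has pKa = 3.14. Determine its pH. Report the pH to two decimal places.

HF ⇌ F- + H+
Ka = 10^(−3.14) = 7.24 × 10^-4
Ka = [H+]²/(0.00784 − [H+]) = 7.24 × 10^-4
[H+] is not negligible relative to C₀; solve [H+]² + 0.000724·[H+] − 5.68e-06 = 0.
[H+] = [−0.000724 + √(0.000724² + 2.27e-05)]/2 = 2.05 × 10^-3 M
pH = −log[H+] = −log(2.05 × 10^-3) = 2.69

pH = 2.69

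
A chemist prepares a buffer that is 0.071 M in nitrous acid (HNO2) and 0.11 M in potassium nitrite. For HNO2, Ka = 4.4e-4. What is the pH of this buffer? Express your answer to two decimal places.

pH = 3.55

pKa = −log(4.4 × 10^-4) = 3.357
pH = pKa + log([A⁻]/[HA]) = 3.357 + log(0.11/0.071)
pH = 3.357 + (+0.190) = 3.55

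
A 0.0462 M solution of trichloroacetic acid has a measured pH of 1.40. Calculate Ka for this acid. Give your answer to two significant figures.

[H+] = 10^(-1.40) = 3.98 × 10^-2 M
At equilibrium [HA] = 0.0462 − 3.98 × 10^-2 = 6.40 × 10^-3 M
Ka = [H+][A-]/[HA] = (3.98 × 10^-2)² / 6.40 × 10^-3 = 2.5 × 10^-1

Ka = 2.5 × 10^-1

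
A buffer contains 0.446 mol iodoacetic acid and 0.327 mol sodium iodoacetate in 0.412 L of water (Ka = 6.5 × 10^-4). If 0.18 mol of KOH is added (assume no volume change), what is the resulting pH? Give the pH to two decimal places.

pH = 3.47

OH- converts ICH2COOH to ICH2COO-: ICH2COOH → 0.266 mol, ICH2COO- → 0.507 mol.
pKa = −log(6.5 × 10^-4) = 3.187
pH = pKa + log([A⁻]/[HA]) = 3.187 + log(0.507/0.266) = 3.187 +0.280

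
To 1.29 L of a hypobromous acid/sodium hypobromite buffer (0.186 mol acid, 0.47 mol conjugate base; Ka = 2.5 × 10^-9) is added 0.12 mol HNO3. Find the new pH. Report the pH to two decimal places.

After neutralization: n(HOBr) = 0.306 mol, n(OBr-) = 0.35 mol.
pKa = −log(2.5 × 10^-9) = 8.602
Henderson–Hasselbalch with mole ratio 0.35/0.306: pH = 8.602 + (+0.058)

pH = 8.66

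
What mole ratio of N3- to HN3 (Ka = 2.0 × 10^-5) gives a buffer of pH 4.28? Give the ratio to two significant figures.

pKa = -log(2.0 × 10^-5) = 4.699
pH = pKa + log(r) ⇒ log(r) = 4.28 − 4.699 = -0.419
r = [N3-]/[HN3] = 10^(-0.419) = 0.381

ratio = 0.38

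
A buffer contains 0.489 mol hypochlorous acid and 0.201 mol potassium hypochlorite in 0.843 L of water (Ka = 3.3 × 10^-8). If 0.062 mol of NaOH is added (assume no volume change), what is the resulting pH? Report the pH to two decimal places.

pH = 7.27

OH- converts HOCl to OCl-: HOCl → 0.427 mol, OCl- → 0.263 mol.
pKa = −log(3.3 × 10^-8) = 7.481
pH = pKa + log(n_OCl-/n_HOCl) = 7.481 + log(0.263/0.427) = 7.481 + (-0.210)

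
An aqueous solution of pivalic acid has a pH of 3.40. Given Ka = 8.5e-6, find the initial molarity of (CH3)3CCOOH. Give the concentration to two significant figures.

C₀ = 1.9 × 10^-2 M

[H+] = 10^(-3.40) = 3.98 × 10^-4 M = x
Ka = x²/(C₀ − x) ⇒ C₀ = x + x²/Ka
C₀ = 3.98 × 10^-4 + (3.98 × 10^-4)²/(8.5 × 10^-6) = 1.90 × 10^-2 M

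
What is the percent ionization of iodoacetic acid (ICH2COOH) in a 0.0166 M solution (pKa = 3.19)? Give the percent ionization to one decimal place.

ICH2COOH ⇌ ICH2COO- + H+; let x = [H+] at equilibrium.
Ka = 10^(−3.19) = 6.46 × 10^-4
Solve x² + 0.000646x − 1.07e-05 = 0 → x = 2.97 × 10^-3 M
Fraction ionized = 2.97 × 10^-3 / 0.0166 = 0.1789 → 17.9%

17.9%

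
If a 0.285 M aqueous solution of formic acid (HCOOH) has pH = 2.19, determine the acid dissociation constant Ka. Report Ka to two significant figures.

Ka = 1.5 × 10^-4

[H+] = 10^(-2.19) = 6.46 × 10^-3 M
At equilibrium [HA] = 0.285 − 6.46 × 10^-3 = 2.79 × 10^-1 M
Ka = [H+][A-]/[HA] = (6.46 × 10^-3)² / 2.79 × 10^-1 = 1.5 × 10^-4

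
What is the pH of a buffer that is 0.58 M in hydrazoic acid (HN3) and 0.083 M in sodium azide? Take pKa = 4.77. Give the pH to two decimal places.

Using pH = pKa + log([base]/[acid]) with [base]/[acid] = 0.083/0.58:
pH = 4.77 + (-0.844) = 3.93

pH = 3.93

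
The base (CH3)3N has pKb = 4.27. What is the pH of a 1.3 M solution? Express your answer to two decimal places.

pH = 11.92

(CH3)3N + H2O ⇌ (CH3)3NH+ + OH-
Kb = 10^(−4.27) = 5.37 × 10^-5
From the ICE table, Kb = [OH-]²/(1.3 − [OH-]) = 5.37 × 10^-5.
Neglecting [OH-] in the denominator: [OH-] = √(5.37 × 10^-5 × 1.3) = 8.36 × 10^-3 M
pOH = −log(8.36 × 10^-3) = 2.08; pH = 14.00 − 2.08 = 11.92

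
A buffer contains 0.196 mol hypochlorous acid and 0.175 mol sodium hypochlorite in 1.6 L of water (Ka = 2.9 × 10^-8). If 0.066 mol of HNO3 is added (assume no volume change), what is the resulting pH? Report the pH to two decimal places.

pH = 7.16

Added H+ converts OCl- to HOCl: HOCl → 0.262 mol, OCl- → 0.109 mol.
pKa = −log(2.9 × 10^-8) = 7.538
pH = pKa + log(n_OCl-/n_HOCl) = 7.538 + log(0.109/0.262) = 7.538 + (-0.381)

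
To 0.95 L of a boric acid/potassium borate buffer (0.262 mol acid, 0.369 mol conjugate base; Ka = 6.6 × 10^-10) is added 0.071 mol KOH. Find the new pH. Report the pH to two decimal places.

After neutralization: n(B(OH)3) = 0.191 mol, n(B(OH)4-) = 0.44 mol.
pKa = −log(6.6 × 10^-10) = 9.180
pH = pKa + log([A⁻]/[HA]) = 9.180 + log(0.44/0.191) = 9.180 +0.362

pH = 9.54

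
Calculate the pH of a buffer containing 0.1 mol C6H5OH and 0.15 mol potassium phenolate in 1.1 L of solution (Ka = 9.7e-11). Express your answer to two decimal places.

pKa = −log(9.7 × 10^-11) = 10.013
pH = pKa + log([A⁻]/[HA]) = 10.013 + log(0.15/0.1)
pH = 10.013 + (+0.176) = 10.19

pH = 10.19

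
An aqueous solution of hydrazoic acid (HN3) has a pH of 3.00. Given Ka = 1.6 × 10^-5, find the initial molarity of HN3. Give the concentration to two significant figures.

[H+] = 10^(-3.00) = 1.00 × 10^-3 M = x
Ka = x²/(C₀ − x) ⇒ C₀ = x + x²/Ka
C₀ = 1.00 × 10^-3 + (1.00 × 10^-3)²/(1.6 × 10^-5) = 6.35 × 10^-2 M

C₀ = 6.4 × 10^-2 M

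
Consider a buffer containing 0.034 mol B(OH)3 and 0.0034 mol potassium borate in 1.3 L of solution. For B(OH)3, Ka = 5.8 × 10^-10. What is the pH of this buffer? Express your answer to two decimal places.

pKa = −log(5.8 × 10^-10) = 9.237
pH = pKa + log([A⁻]/[HA]) = 9.237 + log(0.0034/0.034)
pH = 9.237 + (-1.000) = 8.24

pH = 8.24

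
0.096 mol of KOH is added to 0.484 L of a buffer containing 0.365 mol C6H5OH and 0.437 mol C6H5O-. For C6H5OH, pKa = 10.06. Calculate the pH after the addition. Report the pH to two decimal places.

pH = 10.36

After neutralization: n(C6H5OH) = 0.269 mol, n(C6H5O-) = 0.533 mol.
pH = pKa + log([A⁻]/[HA]) = 10.06 + log(0.533/0.269) = 10.06 +0.297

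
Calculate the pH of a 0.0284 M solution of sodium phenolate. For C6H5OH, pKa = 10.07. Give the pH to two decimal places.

pH = 11.25

C6H5O- is the conjugate base of the weak acid C6H5OH.
Ka = 10^(−10.07) = 8.51 × 10^-11
Kb = Kw/Ka = 1.0×10^-14 / 8.51 × 10^-11 = 1.18 × 10^-4
Kb = x²/(0.0284 − x) = 1.18 × 10^-4
x is not negligible relative to C₀; solve x² + 0.000118·x − 3.35e-06 = 0.
x = (−Kb + √(Kb² + 4·Kb·C₀))/2 = 1.77 × 10^-3 M
pOH = −log(1.77 × 10^-3) = 2.75; pH = 14.00 − 2.75 = 11.25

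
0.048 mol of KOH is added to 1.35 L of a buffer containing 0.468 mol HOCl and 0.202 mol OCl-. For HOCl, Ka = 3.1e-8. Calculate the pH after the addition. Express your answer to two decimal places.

pH = 7.28

OH- converts HOCl to OCl-: HOCl → 0.42 mol, OCl- → 0.25 mol.
pKa = −log(3.1 × 10^-8) = 7.509
pH = pKa + log(n_OCl-/n_HOCl) = 7.509 + log(0.25/0.42) = 7.509 + (-0.225)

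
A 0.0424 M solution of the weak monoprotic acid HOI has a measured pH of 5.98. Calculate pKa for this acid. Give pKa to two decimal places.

pKa = 10.59

[H+] = 10^(-5.98) = 1.05 × 10^-6 M
At equilibrium [HA] = 0.0424 − 1.05 × 10^-6 = 4.24 × 10^-2 M
Ka = [H+][A-]/[HA] = (1.05 × 10^-6)² / 4.24 × 10^-2 = 2.60 × 10^-11
pKa = -log(2.60 × 10^-11) = 10.59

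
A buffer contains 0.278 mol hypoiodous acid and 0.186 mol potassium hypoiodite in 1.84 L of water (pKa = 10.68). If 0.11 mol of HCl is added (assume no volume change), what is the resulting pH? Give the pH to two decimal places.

Added H+ converts OI- to HOI: HOI → 0.388 mol, OI- → 0.076 mol.
Henderson–Hasselbalch with mole ratio 0.076/0.388: pH = 10.68 + (-0.708)

pH = 9.97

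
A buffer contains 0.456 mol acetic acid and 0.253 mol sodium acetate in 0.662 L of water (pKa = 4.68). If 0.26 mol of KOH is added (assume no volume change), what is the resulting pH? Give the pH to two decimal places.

pH = 5.10

After neutralization: n(CH3COOH) = 0.196 mol, n(CH3COO-) = 0.513 mol.
pH = pKa + log(n_CH3COO-/n_CH3COOH) = 4.68 + log(0.513/0.196) = 4.68 + (+0.418)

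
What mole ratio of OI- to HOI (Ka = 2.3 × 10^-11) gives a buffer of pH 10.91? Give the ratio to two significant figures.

pKa = -log(2.3 × 10^-11) = 10.638
pH = pKa + log(r) ⇒ log(r) = 10.91 − 10.638 = +0.272
r = [OI-]/[HOI] = 10^(+0.272) = 1.87

ratio = 1.9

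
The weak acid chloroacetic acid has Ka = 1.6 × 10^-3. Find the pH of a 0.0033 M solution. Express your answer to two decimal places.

ClCH2COOH ⇌ ClCH2COO- + H+
From the ICE table, Ka = [H+]²/(0.0033 − [H+]) = 1.6 × 10^-3.
[H+] is not negligible relative to C₀; solve [H+]² + 0.0016·[H+] − 5.28e-06 = 0.
[H+] = (−Ka + √(Ka² + 4·Ka·C₀))/2 = 1.63 × 10^-3 M
pH = −log[H+] = −log(1.63 × 10^-3) = 2.79

pH = 2.79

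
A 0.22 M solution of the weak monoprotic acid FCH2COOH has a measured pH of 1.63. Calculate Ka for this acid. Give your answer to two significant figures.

Ka = 2.8 × 10^-3

[H+] = 10^(-1.63) = 2.34 × 10^-2 M
At equilibrium [HA] = 0.22 − 2.34 × 10^-2 = 1.97 × 10^-1 M
Ka = [H+][A-]/[HA] = (2.34 × 10^-2)² / 1.97 × 10^-1 = 2.8 × 10^-3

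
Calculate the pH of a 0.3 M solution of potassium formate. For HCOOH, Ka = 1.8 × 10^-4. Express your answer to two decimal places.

HCOO- is the conjugate base of the weak acid HCOOH.
Kb = Kw/Ka = 1.0×10^-14 / 1.8 × 10^-4 = 5.56 × 10^-11
Kb = [OH-]²/(0.3 − [OH-]) = 5.56 × 10^-11
Since Kb ≪ C₀, [OH-] ≈ √(Kb·C₀) = 4.08 × 10^-6 M.
pOH = 5.39, so pH = 14.00 − pOH = 8.61

pH = 8.61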